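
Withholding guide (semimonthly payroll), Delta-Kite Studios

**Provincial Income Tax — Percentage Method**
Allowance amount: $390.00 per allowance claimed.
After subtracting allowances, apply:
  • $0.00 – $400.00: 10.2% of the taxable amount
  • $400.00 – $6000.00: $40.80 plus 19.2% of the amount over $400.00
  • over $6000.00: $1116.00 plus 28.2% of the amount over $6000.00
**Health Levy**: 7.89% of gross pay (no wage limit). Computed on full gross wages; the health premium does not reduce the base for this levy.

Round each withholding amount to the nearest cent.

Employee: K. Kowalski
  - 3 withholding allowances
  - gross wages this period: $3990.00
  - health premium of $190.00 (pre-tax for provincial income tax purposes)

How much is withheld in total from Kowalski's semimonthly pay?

$783.77

Provincial Income Tax: taxable = $3990.00 − $190.00 − 3×$390.00 = $2630.00
  $40.80 + 19.2% × ($2630.00 − $400.00) = $40.80 + 19.2% × $2230.00 = $468.96
Health Levy: 7.89% × $3990.00 = $314.81
Total: $468.96 + $314.81 = $783.77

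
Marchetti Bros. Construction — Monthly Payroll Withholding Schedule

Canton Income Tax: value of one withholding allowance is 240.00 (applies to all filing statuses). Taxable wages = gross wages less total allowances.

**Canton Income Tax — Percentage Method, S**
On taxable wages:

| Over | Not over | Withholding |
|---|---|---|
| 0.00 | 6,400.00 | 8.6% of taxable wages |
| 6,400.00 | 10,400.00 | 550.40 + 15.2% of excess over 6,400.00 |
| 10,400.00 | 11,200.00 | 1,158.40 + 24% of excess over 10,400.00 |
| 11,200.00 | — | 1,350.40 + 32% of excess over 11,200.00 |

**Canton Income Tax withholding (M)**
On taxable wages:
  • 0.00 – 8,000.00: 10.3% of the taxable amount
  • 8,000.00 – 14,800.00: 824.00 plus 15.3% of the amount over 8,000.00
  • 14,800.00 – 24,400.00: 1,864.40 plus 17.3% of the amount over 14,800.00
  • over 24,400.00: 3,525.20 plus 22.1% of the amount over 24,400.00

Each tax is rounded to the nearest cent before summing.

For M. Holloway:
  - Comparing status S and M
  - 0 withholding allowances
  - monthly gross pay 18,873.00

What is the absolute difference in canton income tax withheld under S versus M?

Canton Income Tax (S): taxable = 18,873.00
  1,350.40 + 32% × (18,873.00 − 11,200.00) = 1,350.40 + 32% × 7,673.00 = 3,805.76
Canton Income Tax (M): taxable = 18,873.00
  1,864.40 + 17.3% × (18,873.00 − 14,800.00) = 1,864.40 + 17.3% × 4,073.00 = 2,569.03
Difference: |3,805.76 − 2,569.03| = 1,236.73 (higher under S)

1,236.73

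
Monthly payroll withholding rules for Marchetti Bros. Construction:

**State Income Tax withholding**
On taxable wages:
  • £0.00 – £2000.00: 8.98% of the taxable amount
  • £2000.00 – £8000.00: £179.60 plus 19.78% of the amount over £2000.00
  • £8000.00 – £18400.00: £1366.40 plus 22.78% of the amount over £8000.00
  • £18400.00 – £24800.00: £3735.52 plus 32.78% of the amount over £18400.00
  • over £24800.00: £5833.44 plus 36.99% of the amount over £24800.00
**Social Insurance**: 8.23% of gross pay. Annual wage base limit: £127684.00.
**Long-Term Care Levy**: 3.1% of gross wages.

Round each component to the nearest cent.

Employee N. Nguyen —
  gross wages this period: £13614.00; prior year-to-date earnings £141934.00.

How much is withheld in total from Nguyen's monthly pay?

£3067.30

State Income Tax: taxable = £13614.00
  £1366.40 + 22.78% × (£13614.00 − £8000.00) = £1366.40 + 22.78% × £5614.00 = £2645.27
Social Insurance: YTD £141934.00 ≥ cap £127684.00 → £0.00
Long-Term Care Levy: 3.1% × £13614.00 = £422.03
Total: £2645.27 + £0.00 + £422.03 = £3067.30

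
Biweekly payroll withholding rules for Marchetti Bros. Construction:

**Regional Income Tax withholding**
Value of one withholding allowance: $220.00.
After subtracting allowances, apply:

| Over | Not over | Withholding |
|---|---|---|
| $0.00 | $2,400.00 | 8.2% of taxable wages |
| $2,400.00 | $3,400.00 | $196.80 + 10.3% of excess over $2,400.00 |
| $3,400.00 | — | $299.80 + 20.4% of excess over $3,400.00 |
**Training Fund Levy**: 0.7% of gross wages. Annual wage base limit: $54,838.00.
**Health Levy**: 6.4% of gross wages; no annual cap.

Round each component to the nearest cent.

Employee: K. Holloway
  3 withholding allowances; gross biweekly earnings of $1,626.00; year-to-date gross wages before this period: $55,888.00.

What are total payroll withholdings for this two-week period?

$183.27

Regional Income Tax: taxable = $1,626.00 − 3×$220.00 = $966.00
  8.2% × $966.00 = $79.21
Training Fund Levy: YTD $55,888.00 ≥ cap $54,838.00 → $0.00
Health Levy: 6.4% × $1,626.00 = $104.06
Total: $79.21 + $0.00 + $104.06 = $183.27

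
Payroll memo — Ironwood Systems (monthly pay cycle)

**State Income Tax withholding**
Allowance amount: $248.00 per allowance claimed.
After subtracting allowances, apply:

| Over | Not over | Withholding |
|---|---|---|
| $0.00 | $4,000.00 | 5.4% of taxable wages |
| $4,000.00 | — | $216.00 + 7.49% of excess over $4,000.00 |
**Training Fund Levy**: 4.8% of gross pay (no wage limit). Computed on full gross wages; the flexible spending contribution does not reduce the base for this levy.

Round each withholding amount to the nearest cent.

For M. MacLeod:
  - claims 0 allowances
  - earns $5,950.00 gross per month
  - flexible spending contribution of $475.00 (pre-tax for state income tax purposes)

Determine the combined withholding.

$612.08

State Income Tax: taxable = $5,950.00 − $475.00 = $5,475.00
  $216.00 + 7.49% × ($5,475.00 − $4,000.00) = $216.00 + 7.49% × $1,475.00 = $326.48
Training Fund Levy: 4.8% × $5,950.00 = $285.60
Total: $326.48 + $285.60 = $612.08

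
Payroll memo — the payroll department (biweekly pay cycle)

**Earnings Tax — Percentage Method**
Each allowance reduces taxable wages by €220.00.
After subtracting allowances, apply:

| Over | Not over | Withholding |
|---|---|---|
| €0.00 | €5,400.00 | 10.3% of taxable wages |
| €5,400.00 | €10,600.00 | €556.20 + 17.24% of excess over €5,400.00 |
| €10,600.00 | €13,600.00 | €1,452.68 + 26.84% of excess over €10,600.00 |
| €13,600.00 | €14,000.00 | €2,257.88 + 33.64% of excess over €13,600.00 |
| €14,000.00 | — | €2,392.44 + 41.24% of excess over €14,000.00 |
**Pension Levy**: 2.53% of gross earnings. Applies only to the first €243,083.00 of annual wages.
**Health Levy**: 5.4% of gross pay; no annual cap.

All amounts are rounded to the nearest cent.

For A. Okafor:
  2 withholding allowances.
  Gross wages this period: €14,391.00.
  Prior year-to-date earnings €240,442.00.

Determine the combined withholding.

€3,219.89

Earnings Tax: taxable = €14,391.00 − 2×€220.00 = €13,951.00
  €2,257.88 + 33.64% × (€13,951.00 − €13,600.00) = €2,257.88 + 33.64% × €351.00 = €2,375.96
Pension Levy: cap €243,083.00 − YTD €240,442.00 = €2,641.00 subject; 2.53% × €2,641.00 = €66.82
Health Levy: 5.4% × €14,391.00 = €777.11
Total: €2,375.96 + €66.82 + €777.11 = €3,219.89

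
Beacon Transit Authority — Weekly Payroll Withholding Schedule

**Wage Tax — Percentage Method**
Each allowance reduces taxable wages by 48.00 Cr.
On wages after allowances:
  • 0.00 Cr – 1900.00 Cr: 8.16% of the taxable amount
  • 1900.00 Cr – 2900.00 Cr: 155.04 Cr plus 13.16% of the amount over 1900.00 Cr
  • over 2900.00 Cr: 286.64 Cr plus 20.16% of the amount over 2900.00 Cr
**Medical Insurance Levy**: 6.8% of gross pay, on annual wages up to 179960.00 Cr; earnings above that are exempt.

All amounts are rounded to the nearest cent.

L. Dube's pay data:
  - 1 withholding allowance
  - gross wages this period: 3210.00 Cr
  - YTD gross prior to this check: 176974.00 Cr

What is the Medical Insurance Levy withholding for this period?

203.05 Cr

Medical Insurance Levy: cap 179960.00 Cr − YTD 176974.00 Cr = 2986.00 Cr subject; 6.8% × 2986.00 Cr = 203.05 Cr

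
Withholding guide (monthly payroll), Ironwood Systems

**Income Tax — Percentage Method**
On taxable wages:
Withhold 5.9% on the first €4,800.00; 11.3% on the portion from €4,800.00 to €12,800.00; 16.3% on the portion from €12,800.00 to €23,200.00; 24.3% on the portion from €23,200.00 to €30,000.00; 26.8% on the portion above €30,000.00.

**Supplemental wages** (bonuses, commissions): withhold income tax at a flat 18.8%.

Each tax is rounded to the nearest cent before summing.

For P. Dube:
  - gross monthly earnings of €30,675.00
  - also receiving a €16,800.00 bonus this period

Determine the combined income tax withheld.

Income Tax: taxable = €30,675.00
  €4,534.80 + 26.8% × (€30,675.00 − €30,000.00) = €4,534.80 + 26.8% × €675.00 = €4,715.70
Supplemental (18.8% flat on bonus): 18.8% × €16,800.00 = €3,158.40
Total income tax: €4,715.70 + €3,158.40 = €7,874.10

€7,874.10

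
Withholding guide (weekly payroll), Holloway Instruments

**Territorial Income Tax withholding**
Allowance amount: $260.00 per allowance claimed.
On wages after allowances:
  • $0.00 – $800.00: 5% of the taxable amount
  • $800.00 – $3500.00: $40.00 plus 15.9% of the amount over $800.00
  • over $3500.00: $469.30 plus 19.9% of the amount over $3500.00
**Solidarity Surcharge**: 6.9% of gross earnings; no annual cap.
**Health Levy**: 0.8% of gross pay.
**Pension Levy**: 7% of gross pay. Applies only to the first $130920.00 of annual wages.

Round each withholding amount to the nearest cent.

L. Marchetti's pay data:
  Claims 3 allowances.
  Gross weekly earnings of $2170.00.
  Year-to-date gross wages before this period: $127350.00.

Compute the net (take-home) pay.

Territorial Income Tax: taxable = $2170.00 − 3×$260.00 = $1390.00
  $40.00 + 15.9% × ($1390.00 − $800.00) = $40.00 + 15.9% × $590.00 = $133.81
Solidarity Surcharge: 6.9% × $2170.00 = $149.73
Health Levy: 0.8% × $2170.00 = $17.36
Pension Levy: 7% × $2170.00 = $151.90
Total withheld: $133.81 + $149.73 + $17.36 + $151.90 = $452.80
Net pay: $2170.00 − $452.80 = $1717.20

$1717.20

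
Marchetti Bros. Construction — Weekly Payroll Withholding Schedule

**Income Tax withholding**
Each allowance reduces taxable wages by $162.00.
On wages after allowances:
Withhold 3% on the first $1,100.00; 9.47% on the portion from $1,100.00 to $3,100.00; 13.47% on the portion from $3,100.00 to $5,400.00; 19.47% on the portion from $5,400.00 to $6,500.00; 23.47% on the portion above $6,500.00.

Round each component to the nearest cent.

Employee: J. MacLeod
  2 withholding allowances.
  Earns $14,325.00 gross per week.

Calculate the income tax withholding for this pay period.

$2,506.86

Income Tax: taxable = $14,325.00 − 2×$162.00 = $14,001.00
  $746.38 + 23.47% × ($14,001.00 − $6,500.00) = $746.38 + 23.47% × $7,501.00 = $2,506.86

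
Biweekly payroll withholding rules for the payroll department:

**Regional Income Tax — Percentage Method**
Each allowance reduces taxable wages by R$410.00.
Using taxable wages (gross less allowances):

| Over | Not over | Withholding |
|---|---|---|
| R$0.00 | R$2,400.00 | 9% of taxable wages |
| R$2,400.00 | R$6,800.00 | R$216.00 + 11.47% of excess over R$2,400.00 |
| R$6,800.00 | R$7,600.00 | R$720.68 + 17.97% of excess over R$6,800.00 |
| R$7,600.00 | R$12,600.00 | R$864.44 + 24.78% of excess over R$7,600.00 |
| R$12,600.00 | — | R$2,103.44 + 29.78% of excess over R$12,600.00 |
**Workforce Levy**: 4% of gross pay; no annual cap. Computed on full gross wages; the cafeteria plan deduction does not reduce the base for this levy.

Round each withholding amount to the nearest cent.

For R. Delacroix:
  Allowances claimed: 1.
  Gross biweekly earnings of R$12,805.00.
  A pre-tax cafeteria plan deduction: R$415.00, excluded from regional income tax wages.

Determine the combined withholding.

R$2,462.00

Regional Income Tax: taxable = R$12,805.00 − R$415.00 − 1×R$410.00 = R$11,980.00
  R$864.44 + 24.78% × (R$11,980.00 − R$7,600.00) = R$864.44 + 24.78% × R$4,380.00 = R$1,949.80
Workforce Levy: 4% × R$12,805.00 = R$512.20
Total: R$1,949.80 + R$512.20 = R$2,462.00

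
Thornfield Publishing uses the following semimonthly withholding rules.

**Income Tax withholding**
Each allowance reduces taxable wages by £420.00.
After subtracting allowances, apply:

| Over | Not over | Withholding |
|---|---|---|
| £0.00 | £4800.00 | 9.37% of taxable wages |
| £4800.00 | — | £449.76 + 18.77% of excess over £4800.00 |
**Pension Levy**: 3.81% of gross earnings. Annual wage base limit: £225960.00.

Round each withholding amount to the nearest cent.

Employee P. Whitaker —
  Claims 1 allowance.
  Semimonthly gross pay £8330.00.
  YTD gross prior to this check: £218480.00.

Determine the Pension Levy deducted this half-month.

Pension Levy: cap £225960.00 − YTD £218480.00 = £7480.00 subject; 3.81% × £7480.00 = £284.99

£284.99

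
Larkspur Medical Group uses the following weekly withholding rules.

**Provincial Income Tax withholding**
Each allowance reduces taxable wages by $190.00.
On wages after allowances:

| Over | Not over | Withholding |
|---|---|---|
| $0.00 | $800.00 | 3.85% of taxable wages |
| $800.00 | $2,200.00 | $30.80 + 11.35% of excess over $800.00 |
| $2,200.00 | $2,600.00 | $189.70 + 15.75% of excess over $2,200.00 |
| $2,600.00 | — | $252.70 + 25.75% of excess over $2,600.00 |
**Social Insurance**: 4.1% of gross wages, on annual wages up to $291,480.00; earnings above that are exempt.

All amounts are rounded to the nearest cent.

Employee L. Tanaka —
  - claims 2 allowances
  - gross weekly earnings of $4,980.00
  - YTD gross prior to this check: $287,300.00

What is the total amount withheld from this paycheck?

$939.08

Provincial Income Tax: taxable = $4,980.00 − 2×$190.00 = $4,600.00
  $252.70 + 25.75% × ($4,600.00 − $2,600.00) = $252.70 + 25.75% × $2,000.00 = $767.70
Social Insurance: cap $291,480.00 − YTD $287,300.00 = $4,180.00 subject; 4.1% × $4,180.00 = $171.38
Total: $767.70 + $171.38 = $939.08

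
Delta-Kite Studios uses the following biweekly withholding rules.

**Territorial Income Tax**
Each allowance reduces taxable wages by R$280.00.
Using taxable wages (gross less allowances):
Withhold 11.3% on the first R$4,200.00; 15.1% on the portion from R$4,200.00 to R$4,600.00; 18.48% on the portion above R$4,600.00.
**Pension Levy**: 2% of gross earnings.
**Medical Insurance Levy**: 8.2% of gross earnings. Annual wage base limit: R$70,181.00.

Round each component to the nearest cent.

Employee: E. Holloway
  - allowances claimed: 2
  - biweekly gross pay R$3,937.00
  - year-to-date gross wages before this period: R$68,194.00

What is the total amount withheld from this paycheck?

Territorial Income Tax: taxable = R$3,937.00 − 2×R$280.00 = R$3,377.00
  11.3% × R$3,377.00 = R$381.60
Pension Levy: 2% × R$3,937.00 = R$78.74
Medical Insurance Levy: cap R$70,181.00 − YTD R$68,194.00 = R$1,987.00 subject; 8.2% × R$1,987.00 = R$162.93
Total: R$381.60 + R$78.74 + R$162.93 = R$623.27

R$623.27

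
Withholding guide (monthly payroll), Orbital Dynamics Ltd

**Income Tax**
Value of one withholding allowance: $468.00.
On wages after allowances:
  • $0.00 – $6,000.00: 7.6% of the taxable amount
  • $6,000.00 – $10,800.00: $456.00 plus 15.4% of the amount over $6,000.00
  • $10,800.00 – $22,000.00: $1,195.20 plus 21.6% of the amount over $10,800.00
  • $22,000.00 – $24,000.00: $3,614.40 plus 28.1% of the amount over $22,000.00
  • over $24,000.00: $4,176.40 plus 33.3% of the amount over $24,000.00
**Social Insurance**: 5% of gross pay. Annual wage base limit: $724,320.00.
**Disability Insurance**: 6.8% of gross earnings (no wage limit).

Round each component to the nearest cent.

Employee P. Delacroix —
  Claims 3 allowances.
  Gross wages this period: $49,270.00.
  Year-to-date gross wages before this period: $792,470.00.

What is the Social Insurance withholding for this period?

Social Insurance: YTD $792,470.00 ≥ cap $724,320.00 → $0.00

$0.00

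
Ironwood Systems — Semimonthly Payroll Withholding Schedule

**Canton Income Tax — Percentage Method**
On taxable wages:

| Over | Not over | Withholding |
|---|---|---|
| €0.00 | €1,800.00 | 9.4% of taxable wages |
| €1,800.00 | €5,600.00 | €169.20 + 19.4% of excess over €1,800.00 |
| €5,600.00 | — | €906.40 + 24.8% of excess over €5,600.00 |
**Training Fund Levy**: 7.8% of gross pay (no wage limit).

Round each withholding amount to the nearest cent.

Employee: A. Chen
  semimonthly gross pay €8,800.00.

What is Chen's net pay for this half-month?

Canton Income Tax: taxable = €8,800.00
  €906.40 + 24.8% × (€8,800.00 − €5,600.00) = €906.40 + 24.8% × €3,200.00 = €1,700.00
Training Fund Levy: 7.8% × €8,800.00 = €686.40
Total withheld: €1,700.00 + €686.40 = €2,386.40
Net pay: €8,800.00 − €2,386.40 = €6,413.60

€6,413.60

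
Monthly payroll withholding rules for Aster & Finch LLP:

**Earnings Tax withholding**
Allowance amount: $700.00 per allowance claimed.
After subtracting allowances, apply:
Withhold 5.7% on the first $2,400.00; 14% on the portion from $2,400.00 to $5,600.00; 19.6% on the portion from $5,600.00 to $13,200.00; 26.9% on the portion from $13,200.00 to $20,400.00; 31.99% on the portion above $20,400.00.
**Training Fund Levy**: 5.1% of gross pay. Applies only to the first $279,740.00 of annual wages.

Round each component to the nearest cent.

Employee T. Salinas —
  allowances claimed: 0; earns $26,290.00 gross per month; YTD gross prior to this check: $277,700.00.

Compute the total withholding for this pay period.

Earnings Tax: taxable = $26,290.00
  $4,011.20 + 31.99% × ($26,290.00 − $20,400.00) = $4,011.20 + 31.99% × $5,890.00 = $5,895.41
Training Fund Levy: cap $279,740.00 − YTD $277,700.00 = $2,040.00 subject; 5.1% × $2,040.00 = $104.04
Total: $5,895.41 + $104.04 = $5,999.45

$5,999.45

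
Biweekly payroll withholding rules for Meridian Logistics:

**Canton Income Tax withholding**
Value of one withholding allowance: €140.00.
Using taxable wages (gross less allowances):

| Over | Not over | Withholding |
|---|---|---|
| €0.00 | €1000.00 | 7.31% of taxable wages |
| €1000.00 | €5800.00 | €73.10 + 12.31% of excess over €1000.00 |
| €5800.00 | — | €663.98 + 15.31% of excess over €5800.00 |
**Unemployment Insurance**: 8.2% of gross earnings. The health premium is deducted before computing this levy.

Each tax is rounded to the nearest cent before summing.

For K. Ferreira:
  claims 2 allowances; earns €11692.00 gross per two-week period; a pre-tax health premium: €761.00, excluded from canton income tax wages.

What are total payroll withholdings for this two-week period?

€2303.01

Canton Income Tax: taxable = €11692.00 − €761.00 − 2×€140.00 = €10651.00
  €663.98 + 15.31% × (€10651.00 − €5800.00) = €663.98 + 15.31% × €4851.00 = €1406.67
Unemployment Insurance: 8.2% × €10931.00 = €896.34
Total: €1406.67 + €896.34 = €2303.01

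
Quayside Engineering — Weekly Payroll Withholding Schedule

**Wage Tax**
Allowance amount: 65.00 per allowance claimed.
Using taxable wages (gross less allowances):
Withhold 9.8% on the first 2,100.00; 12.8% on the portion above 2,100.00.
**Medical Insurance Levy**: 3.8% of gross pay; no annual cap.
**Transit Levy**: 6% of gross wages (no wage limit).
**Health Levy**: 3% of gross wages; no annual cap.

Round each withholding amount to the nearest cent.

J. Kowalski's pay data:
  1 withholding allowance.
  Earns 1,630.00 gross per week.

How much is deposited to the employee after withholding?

Wage Tax: taxable = 1,630.00 − 1×65.00 = 1,565.00
  9.8% × 1,565.00 = 153.37
Medical Insurance Levy: 3.8% × 1,630.00 = 61.94
Transit Levy: 6% × 1,630.00 = 97.80
Health Levy: 3% × 1,630.00 = 48.90
Total withheld: 153.37 + 61.94 + 97.80 + 48.90 = 362.01
Net pay: 1,630.00 − 362.01 = 1,267.99

1,267.99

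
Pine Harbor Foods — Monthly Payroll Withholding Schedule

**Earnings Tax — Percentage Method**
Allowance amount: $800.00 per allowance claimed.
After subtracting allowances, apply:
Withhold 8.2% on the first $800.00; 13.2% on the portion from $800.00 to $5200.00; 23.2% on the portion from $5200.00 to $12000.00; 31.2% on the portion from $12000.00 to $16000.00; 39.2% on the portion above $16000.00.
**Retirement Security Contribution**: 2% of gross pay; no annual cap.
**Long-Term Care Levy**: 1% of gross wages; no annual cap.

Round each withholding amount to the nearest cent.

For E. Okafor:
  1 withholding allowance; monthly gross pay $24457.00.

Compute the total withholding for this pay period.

$7207.25

Earnings Tax: taxable = $24457.00 − 1×$800.00 = $23657.00
  $3472.00 + 39.2% × ($23657.00 − $16000.00) = $3472.00 + 39.2% × $7657.00 = $6473.54
Retirement Security Contribution: 2% × $24457.00 = $489.14
Long-Term Care Levy: 1% × $24457.00 = $244.57
Total: $6473.54 + $489.14 + $244.57 = $7207.25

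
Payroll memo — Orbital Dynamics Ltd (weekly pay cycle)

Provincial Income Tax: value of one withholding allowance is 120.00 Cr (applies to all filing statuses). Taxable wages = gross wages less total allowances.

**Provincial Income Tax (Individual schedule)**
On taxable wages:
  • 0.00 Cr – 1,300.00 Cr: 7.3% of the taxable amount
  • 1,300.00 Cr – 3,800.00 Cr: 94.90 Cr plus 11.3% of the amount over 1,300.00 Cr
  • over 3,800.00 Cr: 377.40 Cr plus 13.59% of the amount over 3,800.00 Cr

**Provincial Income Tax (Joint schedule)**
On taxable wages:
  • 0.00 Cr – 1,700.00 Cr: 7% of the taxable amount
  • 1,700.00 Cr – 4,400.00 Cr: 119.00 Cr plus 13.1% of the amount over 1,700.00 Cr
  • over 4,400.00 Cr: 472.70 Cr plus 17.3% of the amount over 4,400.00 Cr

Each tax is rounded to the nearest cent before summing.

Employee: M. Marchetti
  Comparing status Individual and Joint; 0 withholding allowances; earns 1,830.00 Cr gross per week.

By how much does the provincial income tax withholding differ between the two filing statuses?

Provincial Income Tax (Individual): taxable = 1,830.00 Cr
  94.90 Cr + 11.3% × (1,830.00 Cr − 1,300.00 Cr) = 94.90 Cr + 11.3% × 530.00 Cr = 154.79 Cr
Provincial Income Tax (Joint): taxable = 1,830.00 Cr
  119.00 Cr + 13.1% × (1,830.00 Cr − 1,700.00 Cr) = 119.00 Cr + 13.1% × 130.00 Cr = 136.03 Cr
Difference: |154.79 Cr − 136.03 Cr| = 18.76 Cr (higher under Individual)

18.76 Cr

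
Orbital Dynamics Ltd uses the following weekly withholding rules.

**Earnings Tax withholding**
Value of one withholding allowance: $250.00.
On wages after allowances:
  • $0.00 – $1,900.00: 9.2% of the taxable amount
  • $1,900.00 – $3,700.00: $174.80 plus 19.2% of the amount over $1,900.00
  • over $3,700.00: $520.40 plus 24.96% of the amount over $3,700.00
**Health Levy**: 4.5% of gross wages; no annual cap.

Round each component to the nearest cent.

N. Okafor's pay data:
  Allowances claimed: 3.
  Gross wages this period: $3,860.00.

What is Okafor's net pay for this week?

Earnings Tax: taxable = $3,860.00 − 3×$250.00 = $3,110.00
  $174.80 + 19.2% × ($3,110.00 − $1,900.00) = $174.80 + 19.2% × $1,210.00 = $407.12
Health Levy: 4.5% × $3,860.00 = $173.70
Total withheld: $407.12 + $173.70 = $580.82
Net pay: $3,860.00 − $580.82 = $3,279.18

$3,279.18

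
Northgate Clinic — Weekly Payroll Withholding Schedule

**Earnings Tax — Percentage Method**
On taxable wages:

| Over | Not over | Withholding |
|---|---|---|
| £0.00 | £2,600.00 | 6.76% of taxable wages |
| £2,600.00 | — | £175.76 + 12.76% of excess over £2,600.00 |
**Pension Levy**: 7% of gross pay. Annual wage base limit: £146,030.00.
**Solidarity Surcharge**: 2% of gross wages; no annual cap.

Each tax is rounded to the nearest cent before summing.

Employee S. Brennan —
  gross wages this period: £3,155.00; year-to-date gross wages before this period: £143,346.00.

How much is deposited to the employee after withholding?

£2,657.44

Earnings Tax: taxable = £3,155.00
  £175.76 + 12.76% × (£3,155.00 − £2,600.00) = £175.76 + 12.76% × £555.00 = £246.58
Pension Levy: cap £146,030.00 − YTD £143,346.00 = £2,684.00 subject; 7% × £2,684.00 = £187.88
Solidarity Surcharge: 2% × £3,155.00 = £63.10
Total withheld: £246.58 + £187.88 + £63.10 = £497.56
Net pay: £3,155.00 − £497.56 = £2,657.44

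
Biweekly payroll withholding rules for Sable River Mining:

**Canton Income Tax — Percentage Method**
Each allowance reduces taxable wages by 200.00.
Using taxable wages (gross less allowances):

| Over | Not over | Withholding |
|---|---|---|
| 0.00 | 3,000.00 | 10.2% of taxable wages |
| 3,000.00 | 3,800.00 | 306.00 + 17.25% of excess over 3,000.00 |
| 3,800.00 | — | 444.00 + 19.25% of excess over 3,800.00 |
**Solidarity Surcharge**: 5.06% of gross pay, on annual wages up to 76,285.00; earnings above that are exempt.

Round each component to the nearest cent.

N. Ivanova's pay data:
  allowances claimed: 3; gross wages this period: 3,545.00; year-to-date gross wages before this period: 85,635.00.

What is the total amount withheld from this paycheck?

Canton Income Tax: taxable = 3,545.00 − 3×200.00 = 2,945.00
  10.2% × 2,945.00 = 300.39
Solidarity Surcharge: YTD 85,635.00 ≥ cap 76,285.00 → 0.00
Total: 300.39 + 0.00 = 300.39

300.39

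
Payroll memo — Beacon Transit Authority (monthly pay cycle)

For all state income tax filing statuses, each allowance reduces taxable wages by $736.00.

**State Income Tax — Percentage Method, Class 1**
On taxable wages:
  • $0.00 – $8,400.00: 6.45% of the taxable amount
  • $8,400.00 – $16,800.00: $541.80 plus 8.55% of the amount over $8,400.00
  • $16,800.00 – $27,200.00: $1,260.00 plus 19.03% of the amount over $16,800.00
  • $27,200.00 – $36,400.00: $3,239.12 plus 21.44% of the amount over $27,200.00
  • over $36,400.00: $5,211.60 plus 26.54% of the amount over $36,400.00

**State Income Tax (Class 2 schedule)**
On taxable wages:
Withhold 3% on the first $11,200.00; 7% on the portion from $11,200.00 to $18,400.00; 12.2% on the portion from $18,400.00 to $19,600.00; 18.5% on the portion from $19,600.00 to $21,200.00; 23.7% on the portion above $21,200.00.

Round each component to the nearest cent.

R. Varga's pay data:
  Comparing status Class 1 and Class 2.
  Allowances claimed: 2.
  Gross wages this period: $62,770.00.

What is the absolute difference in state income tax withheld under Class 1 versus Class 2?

State Income Tax (Class 1): taxable = $62,770.00 − 2×$736.00 = $61,298.00
  $5,211.60 + 26.54% × ($61,298.00 − $36,400.00) = $5,211.60 + 26.54% × $24,898.00 = $11,819.53
State Income Tax (Class 2): taxable = $62,770.00 − 2×$736.00 = $61,298.00
  $1,282.40 + 23.7% × ($61,298.00 − $21,200.00) = $1,282.40 + 23.7% × $40,098.00 = $10,785.63
Difference: |$11,819.53 − $10,785.63| = $1,033.90 (higher under Class 1)

$1,033.90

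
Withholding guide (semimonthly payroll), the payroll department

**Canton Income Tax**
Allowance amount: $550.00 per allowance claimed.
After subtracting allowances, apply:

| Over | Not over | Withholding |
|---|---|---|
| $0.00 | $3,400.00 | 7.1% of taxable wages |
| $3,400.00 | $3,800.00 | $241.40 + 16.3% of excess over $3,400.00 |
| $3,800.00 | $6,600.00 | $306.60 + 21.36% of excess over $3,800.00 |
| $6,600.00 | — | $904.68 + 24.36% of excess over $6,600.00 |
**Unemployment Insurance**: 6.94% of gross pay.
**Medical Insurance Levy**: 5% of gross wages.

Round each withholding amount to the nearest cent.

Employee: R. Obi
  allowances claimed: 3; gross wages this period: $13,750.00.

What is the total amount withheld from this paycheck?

Canton Income Tax: taxable = $13,750.00 − 3×$550.00 = $12,100.00
  $904.68 + 24.36% × ($12,100.00 − $6,600.00) = $904.68 + 24.36% × $5,500.00 = $2,244.48
Unemployment Insurance: 6.94% × $13,750.00 = $954.25
Medical Insurance Levy: 5% × $13,750.00 = $687.50
Total: $2,244.48 + $954.25 + $687.50 = $3,886.23

$3,886.23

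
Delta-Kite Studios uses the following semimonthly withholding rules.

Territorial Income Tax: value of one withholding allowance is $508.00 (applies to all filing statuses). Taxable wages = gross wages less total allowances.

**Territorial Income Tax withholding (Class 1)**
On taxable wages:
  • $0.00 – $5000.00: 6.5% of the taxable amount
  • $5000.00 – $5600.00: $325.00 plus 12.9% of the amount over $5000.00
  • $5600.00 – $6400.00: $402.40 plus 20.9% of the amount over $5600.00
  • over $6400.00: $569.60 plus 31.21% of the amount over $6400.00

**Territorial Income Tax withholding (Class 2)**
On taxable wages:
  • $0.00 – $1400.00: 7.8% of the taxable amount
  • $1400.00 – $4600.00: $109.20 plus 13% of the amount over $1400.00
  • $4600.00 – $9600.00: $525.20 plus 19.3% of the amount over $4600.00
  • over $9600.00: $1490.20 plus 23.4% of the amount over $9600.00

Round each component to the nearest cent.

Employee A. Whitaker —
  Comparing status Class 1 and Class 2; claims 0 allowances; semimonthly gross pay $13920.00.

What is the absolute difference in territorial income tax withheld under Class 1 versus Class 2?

$415.51

Territorial Income Tax (Class 1): taxable = $13920.00
  $569.60 + 31.21% × ($13920.00 − $6400.00) = $569.60 + 31.21% × $7520.00 = $2916.59
Territorial Income Tax (Class 2): taxable = $13920.00
  $1490.20 + 23.4% × ($13920.00 − $9600.00) = $1490.20 + 23.4% × $4320.00 = $2501.08
Difference: |$2916.59 − $2501.08| = $415.51 (higher under Class 1)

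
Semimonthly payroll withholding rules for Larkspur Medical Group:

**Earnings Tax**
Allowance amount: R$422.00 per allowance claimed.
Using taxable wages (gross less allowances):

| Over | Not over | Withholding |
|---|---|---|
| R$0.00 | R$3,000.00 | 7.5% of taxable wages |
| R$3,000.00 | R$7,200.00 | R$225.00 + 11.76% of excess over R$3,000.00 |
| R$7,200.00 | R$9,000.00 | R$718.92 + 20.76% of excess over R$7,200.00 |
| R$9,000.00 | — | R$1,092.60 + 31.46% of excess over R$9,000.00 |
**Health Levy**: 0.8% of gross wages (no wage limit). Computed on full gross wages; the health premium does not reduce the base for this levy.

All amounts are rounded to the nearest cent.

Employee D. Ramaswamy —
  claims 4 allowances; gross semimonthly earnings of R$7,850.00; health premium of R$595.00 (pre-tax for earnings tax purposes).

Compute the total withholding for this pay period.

Earnings Tax: taxable = R$7,850.00 − R$595.00 − 4×R$422.00 = R$5,567.00
  R$225.00 + 11.76% × (R$5,567.00 − R$3,000.00) = R$225.00 + 11.76% × R$2,567.00 = R$526.88
Health Levy: 0.8% × R$7,850.00 = R$62.80
Total: R$526.88 + R$62.80 = R$589.68

R$589.68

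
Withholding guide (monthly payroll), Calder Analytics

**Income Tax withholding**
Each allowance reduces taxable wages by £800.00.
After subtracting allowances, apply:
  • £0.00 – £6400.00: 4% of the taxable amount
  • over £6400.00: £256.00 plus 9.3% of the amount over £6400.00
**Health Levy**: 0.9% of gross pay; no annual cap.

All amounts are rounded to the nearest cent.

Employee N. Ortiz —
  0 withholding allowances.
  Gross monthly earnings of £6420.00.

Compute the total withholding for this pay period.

Income Tax: taxable = £6420.00
  £256.00 + 9.3% × (£6420.00 − £6400.00) = £256.00 + 9.3% × £20.00 = £257.86
Health Levy: 0.9% × £6420.00 = £57.78
Total: £257.86 + £57.78 = £315.64

£315.64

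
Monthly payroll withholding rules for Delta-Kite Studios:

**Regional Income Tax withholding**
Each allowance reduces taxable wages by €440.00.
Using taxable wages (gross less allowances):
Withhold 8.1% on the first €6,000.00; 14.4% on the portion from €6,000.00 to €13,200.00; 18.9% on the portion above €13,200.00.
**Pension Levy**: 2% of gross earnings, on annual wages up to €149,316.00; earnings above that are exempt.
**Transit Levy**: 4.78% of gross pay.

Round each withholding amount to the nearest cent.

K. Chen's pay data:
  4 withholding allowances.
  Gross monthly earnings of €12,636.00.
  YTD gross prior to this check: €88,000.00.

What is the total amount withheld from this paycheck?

Regional Income Tax: taxable = €12,636.00 − 4×€440.00 = €10,876.00
  €486.00 + 14.4% × (€10,876.00 − €6,000.00) = €486.00 + 14.4% × €4,876.00 = €1,188.14
Pension Levy: 2% × €12,636.00 = €252.72
Transit Levy: 4.78% × €12,636.00 = €604.00
Total: €1,188.14 + €252.72 + €604.00 = €2,044.86

€2,044.86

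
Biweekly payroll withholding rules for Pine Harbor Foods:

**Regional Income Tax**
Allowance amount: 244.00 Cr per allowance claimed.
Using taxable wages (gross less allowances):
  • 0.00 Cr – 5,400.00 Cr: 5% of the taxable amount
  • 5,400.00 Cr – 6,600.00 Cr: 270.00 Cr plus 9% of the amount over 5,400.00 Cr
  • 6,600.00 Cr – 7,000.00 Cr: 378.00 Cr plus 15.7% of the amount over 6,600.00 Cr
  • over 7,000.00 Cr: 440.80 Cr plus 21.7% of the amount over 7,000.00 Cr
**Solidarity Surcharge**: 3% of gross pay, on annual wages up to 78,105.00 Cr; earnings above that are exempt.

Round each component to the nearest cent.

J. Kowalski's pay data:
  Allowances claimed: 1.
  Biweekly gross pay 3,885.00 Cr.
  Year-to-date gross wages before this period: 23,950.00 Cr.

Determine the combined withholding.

Regional Income Tax: taxable = 3,885.00 Cr − 1×244.00 Cr = 3,641.00 Cr
  5% × 3,641.00 Cr = 182.05 Cr
Solidarity Surcharge: 3% × 3,885.00 Cr = 116.55 Cr
Total: 182.05 Cr + 116.55 Cr = 298.60 Cr

298.60 Cr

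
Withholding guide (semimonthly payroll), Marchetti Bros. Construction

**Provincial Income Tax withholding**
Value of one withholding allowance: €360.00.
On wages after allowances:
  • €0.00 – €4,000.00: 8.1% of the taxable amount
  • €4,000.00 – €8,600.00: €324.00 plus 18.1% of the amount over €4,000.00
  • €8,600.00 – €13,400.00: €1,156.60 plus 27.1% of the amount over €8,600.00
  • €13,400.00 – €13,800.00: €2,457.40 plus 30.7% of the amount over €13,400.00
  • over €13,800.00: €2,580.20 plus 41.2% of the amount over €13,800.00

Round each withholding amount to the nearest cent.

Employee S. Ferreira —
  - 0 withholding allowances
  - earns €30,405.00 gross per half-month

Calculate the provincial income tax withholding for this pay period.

Provincial Income Tax: taxable = €30,405.00
  €2,580.20 + 41.2% × (€30,405.00 − €13,800.00) = €2,580.20 + 41.2% × €16,605.00 = €9,421.46

€9,421.46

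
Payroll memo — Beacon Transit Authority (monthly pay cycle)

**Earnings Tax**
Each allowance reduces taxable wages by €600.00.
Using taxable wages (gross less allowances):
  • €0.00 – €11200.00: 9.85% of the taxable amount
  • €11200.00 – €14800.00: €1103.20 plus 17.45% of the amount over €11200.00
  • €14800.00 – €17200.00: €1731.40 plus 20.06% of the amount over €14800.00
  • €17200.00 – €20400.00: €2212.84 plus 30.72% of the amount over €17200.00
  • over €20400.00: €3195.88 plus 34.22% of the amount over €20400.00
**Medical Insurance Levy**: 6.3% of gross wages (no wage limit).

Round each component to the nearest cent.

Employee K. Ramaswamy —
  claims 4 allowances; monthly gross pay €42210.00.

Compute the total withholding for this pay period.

Earnings Tax: taxable = €42210.00 − 4×€600.00 = €39810.00
  €3195.88 + 34.22% × (€39810.00 − €20400.00) = €3195.88 + 34.22% × €19410.00 = €9837.98
Medical Insurance Levy: 6.3% × €42210.00 = €2659.23
Total: €9837.98 + €2659.23 = €12497.21

€12497.21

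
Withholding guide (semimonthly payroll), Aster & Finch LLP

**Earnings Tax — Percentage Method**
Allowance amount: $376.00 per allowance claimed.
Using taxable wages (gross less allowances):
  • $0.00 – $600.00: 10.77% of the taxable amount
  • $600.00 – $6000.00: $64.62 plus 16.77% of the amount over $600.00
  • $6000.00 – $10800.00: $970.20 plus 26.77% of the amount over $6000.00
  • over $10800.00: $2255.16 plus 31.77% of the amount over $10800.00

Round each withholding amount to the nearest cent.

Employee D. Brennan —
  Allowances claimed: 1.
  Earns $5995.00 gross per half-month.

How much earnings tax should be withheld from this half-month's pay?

Earnings Tax: taxable = $5995.00 − 1×$376.00 = $5619.00
  $64.62 + 16.77% × ($5619.00 − $600.00) = $64.62 + 16.77% × $5019.00 = $906.31

$906.31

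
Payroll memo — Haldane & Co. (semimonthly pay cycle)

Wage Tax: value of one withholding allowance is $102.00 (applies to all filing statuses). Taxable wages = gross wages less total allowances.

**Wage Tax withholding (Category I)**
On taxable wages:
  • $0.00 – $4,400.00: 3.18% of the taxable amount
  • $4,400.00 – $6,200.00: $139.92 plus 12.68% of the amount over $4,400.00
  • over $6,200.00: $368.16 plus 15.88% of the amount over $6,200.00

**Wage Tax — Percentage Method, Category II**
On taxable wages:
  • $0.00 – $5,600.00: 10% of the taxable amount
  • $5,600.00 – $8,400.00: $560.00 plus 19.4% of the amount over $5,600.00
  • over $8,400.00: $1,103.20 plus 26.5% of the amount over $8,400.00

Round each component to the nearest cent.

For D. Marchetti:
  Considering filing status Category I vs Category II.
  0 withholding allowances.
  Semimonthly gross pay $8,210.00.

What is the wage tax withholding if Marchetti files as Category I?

Wage Tax (Category I): taxable = $8,210.00
  $368.16 + 15.88% × ($8,210.00 − $6,200.00) = $368.16 + 15.88% × $2,010.00 = $687.35

$687.35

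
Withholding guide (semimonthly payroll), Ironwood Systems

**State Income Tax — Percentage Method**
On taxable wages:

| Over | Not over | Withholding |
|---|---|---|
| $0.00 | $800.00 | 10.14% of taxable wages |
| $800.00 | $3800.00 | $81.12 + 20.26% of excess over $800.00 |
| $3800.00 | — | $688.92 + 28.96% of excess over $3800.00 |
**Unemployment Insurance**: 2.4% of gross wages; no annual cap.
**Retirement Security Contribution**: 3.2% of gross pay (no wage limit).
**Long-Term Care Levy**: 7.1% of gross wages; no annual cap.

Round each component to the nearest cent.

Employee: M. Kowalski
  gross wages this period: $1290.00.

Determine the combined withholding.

$344.22

State Income Tax: taxable = $1290.00
  $81.12 + 20.26% × ($1290.00 − $800.00) = $81.12 + 20.26% × $490.00 = $180.39
Unemployment Insurance: 2.4% × $1290.00 = $30.96
Retirement Security Contribution: 3.2% × $1290.00 = $41.28
Long-Term Care Levy: 7.1% × $1290.00 = $91.59
Total: $180.39 + $30.96 + $41.28 + $91.59 = $344.22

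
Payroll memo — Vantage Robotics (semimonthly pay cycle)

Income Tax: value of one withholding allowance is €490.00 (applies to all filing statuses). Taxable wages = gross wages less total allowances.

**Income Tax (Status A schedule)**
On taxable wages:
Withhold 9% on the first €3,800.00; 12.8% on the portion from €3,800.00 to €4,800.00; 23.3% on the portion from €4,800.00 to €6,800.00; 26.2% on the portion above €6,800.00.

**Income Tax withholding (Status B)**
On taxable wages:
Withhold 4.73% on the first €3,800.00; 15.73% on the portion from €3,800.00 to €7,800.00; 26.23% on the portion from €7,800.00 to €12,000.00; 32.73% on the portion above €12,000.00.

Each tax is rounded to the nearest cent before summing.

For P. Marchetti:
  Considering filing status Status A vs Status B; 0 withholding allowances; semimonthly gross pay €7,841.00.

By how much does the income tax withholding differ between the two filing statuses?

Income Tax (Status A): taxable = €7,841.00
  €936.00 + 26.2% × (€7,841.00 − €6,800.00) = €936.00 + 26.2% × €1,041.00 = €1,208.74
Income Tax (Status B): taxable = €7,841.00
  €808.94 + 26.23% × (€7,841.00 − €7,800.00) = €808.94 + 26.23% × €41.00 = €819.69
Difference: |€1,208.74 − €819.69| = €389.05 (higher under Status A)

€389.05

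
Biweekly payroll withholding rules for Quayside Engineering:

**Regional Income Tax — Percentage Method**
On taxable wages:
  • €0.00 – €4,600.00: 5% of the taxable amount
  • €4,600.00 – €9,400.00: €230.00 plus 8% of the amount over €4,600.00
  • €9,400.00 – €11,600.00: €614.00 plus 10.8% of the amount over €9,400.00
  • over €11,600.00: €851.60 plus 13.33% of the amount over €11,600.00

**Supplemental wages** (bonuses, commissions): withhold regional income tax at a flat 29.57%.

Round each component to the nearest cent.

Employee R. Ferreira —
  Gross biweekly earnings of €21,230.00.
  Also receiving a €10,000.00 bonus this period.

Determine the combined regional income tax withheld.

€5,092.28

Regional Income Tax: taxable = €21,230.00
  €851.60 + 13.33% × (€21,230.00 − €11,600.00) = €851.60 + 13.33% × €9,630.00 = €2,135.28
Supplemental (29.57% flat on bonus): 29.57% × €10,000.00 = €2,957.00
Total regional income tax: €2,135.28 + €2,957.00 = €5,092.28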